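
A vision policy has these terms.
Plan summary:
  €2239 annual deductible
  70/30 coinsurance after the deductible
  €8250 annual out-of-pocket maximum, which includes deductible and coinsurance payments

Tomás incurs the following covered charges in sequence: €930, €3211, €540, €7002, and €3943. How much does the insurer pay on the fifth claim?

#1 (€930): fully absorbed by the deductible. Member owes €930 (running OOP €930). Plan pays €930 − €930 = €0.
#2 (€3211): €1309 finishes the deductible; €1902 goes to coinsurance; member's 30% is €570.60. Member pays €1879.60; OOP now €2809.60. Plan pays €3211 − €1879.60 = €1331.40.
#3 (€540): 30% coinsurance on €540 = €162. Member pays €162; OOP now €2971.60. Plan pays €540 − €162 = €378.
#4 (€7002): deductible met; 30% of €7002 = €2100.60. Member owes €2100.60 (running OOP €5072.20). Plan pays €7002 − €2100.60 = €4901.40.
#5 (€3943): deductible already satisfied, so member's share is 30% × €3943 = €1182.90. Member owes €1182.90 (running OOP €6255.10). Plan pays €3943 − €1182.90 = €2760.10.

€2760.10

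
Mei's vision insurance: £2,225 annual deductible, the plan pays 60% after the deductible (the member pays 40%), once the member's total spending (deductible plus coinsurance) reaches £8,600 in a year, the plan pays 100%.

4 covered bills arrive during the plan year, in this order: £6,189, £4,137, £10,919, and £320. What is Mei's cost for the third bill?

Bill 1, £6,189: £2,225 finishes the deductible; £3,964 goes to coinsurance; coinsurance £3,964 × 40% = £1,585.60. Member owes £3,810.60 (running OOP £3,810.60).
Bill 2, £4,137: 40% coinsurance on £4,137 = £1,654.80. Member owes £1,654.80 (running OOP £5,465.40).
Bill 3, £10,919: deductible already satisfied, so member's share is 40% × £10,919 = £4,367.60. Adding that to £5,465.40 gives £9,833, past the £8,600 cap; member pays only £8,600 − £5,465.40 = £3,134.60.

£3,134.60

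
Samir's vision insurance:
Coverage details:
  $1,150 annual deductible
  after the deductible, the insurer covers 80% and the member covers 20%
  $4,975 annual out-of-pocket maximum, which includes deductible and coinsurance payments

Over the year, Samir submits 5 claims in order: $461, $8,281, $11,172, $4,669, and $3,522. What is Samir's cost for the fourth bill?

$72.20

Claim 1 ($461): entire amount goes to the deductible. Cost to member: $461. OOP to date $461.
Claim 2 ($8,281): $689 to deductible, leaving $7,592; 20% of $7,592 = $1,518.40. Member pays $2,207.40; OOP now $2,668.40.
Claim 3 ($11,172): 20% coinsurance on $11,172 = $2,234.40. Member owes $2,234.40 (running OOP $4,902.80).
Claim 4 ($4,669): 20% coinsurance on $4,669 = $933.80. That would push OOP to $5,836.60, over the $4,975 cap, so member pays $4,975 − $4,902.80 = $72.20.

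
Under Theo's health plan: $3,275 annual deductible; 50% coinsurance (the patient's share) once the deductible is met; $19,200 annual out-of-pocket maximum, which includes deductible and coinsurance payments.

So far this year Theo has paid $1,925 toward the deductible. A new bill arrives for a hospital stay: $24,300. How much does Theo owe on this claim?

Deductible still to meet: $3,275 − $1,925 = $1,350.
That leaves $24,300 − $1,350 = $22,950 for coinsurance.
50% of $22,950 = $11,475 falls to the patient.
So the patient owes $1,350 + $11,475 = $12,825 before any cap.
Cumulative spending $1,925 + $12,825 = $14,750 stays under the $19,200 maximum.

$12,825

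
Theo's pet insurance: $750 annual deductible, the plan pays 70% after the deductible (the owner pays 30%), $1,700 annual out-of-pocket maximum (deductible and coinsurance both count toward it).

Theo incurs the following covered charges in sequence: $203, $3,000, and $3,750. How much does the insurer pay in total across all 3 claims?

$5,253

Claim 1 ($203): all of it applies to the deductible. Owner owes $203 (running OOP $203). Insurer: $203 − $203 = $0.
Claim 2 ($3,000): deductible takes $547, $2,453 remains; owner's 30% is $735.90. Owner owes $1,282.90 (running OOP $1,485.90). Plan pays $3,000 − $1,282.90 = $1,717.10.
Claim 3 ($3,750): 30% coinsurance on $3,750 = $1,125. Adding that to $1,485.90 gives $2,610.90, past the $1,700 cap; owner pays only $1,700 − $1,485.90 = $214.10. Plan pays $3,750 − $214.10 = $3,535.90.
Insurer total = bills − owner's total = $6,953 − $1,700 = $5,253.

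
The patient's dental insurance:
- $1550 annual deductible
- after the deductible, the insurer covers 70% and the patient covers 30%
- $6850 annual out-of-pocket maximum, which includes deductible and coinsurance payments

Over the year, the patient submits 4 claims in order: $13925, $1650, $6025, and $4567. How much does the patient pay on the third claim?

$1092.50

Claim 1 ($13925): $1550 finishes the deductible; $12375 goes to coinsurance; patient's 30% is $3712.50. Patient owes $5262.50 (running OOP $5262.50).
Claim 2 ($1650): deductible met; 30% of $1650 = $495. Patient pays $495; OOP now $5757.50.
Claim 3 ($6025): deductible already satisfied, so patient's share is 30% × $6025 = $1807.50. That would push OOP to $7565, over the $6850 cap, so patient pays $6850 − $5757.50 = $1092.50.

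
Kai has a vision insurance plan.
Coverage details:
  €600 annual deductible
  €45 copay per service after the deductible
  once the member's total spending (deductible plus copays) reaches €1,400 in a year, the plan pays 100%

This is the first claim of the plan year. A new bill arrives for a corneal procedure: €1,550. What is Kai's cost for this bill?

€645

The full €600 deductible is still open; €600 of this bill applies to it.
After the €600 deductible portion, €1,550 − €600 = €950 is subject to the copay.
Copay on this service: €45.
That puts the member's cost at €600 + €45 = €645 before any cap.
Year-to-date out-of-pocket becomes €0 + €645 = €645, still under the €1,400 maximum, so no cap applies.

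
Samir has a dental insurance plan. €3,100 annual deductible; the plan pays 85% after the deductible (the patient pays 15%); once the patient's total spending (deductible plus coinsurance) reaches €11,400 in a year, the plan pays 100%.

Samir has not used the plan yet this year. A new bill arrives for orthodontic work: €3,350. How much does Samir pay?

€3,137.50

Deductible not yet touched, so the first €3,100 of the bill goes to the deductible.
That leaves €3,350 − €3,100 = €250 for coinsurance.
15% of €250 = €37.50 falls to the patient.
So the patient owes €3,100 + €37.50 = €3,137.50 before any cap.
Year-to-date out-of-pocket becomes €0 + €3,137.50 = €3,137.50, still under the €11,400 maximum, so no cap applies.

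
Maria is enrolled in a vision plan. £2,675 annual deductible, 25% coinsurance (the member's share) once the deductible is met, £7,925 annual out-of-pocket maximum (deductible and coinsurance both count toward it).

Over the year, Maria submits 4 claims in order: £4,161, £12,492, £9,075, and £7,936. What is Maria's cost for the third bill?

£1,755.50

Bill 1, £4,161: deductible takes £2,675, £1,486 remains; coinsurance £1,486 × 25% = £371.50. Member pays £3,046.50; OOP now £3,046.50.
Bill 2, £12,492: deductible met; 25% of £12,492 = £3,123. Cost to member: £3,123. OOP to date £6,169.50.
Bill 3, £9,075: 25% coinsurance on £9,075 = £2,268.75. That would push OOP to £8,438.25, over the £7,925 cap, so member pays £7,925 − £6,169.50 = £1,755.50.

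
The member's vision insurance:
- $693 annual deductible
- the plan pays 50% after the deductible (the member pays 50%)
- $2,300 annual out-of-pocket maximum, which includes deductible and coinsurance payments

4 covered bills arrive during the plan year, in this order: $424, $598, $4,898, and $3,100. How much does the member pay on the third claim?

#1 ($424): entire amount goes to the deductible. Member owes $424 (running OOP $424).
#2 ($598): $269 to deductible, leaving $329; coinsurance $329 × 50% = $164.50. Cost to member: $433.50. OOP to date $857.50.
#3 ($4,898): 50% coinsurance on $4,898 = $2,449. That would push OOP to $3,306.50, over the $2,300 cap, so member pays $2,300 − $857.50 = $1,442.50.

$1,442.50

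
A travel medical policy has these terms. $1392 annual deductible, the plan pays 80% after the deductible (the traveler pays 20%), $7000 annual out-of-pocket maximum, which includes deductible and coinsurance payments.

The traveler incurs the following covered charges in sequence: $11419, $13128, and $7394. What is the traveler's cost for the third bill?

$977

Claim 1 — $11419: $1392 to deductible, leaving $10027; 20% of $10027 = $2005.40. Cost to traveler: $3397.40. OOP to date $3397.40.
Claim 2 — $13128: deductible met; 20% of $13128 = $2625.60. Traveler pays $2625.60; OOP now $6023.
Claim 3 — $7394: 20% coinsurance on $7394 = $1478.80. OOP would hit $7501.80 > $7000, so the cap limits the traveler to $7000 − $6023 = $977.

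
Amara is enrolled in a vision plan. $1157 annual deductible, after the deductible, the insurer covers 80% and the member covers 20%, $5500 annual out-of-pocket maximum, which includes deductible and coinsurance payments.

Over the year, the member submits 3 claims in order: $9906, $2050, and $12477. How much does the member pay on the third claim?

Bill 1, $9906: $1157 to deductible, leaving $8749; 20% of $8749 = $1749.80. Member pays $2906.80; OOP now $2906.80.
Bill 2, $2050: 20% coinsurance on $2050 = $410. Cost to member: $410. OOP to date $3316.80.
Bill 3, $12477: deductible met; 20% of $12477 = $2495.40. Adding that to $3316.80 gives $5812.20, past the $5500 cap; member pays only $5500 − $3316.80 = $2183.20.

$2183.20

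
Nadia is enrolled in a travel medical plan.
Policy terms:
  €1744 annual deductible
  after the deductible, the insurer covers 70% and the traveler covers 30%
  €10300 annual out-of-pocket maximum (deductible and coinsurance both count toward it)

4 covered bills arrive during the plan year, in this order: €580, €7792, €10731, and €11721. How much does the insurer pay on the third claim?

#1 (€580): fully absorbed by the deductible. Cost to traveler: €580. OOP to date €580. Insurer: €580 − €580 = €0.
#2 (€7792): deductible takes €1164, €6628 remains; traveler's 30% is €1988.40. Cost to traveler: €3152.40. OOP to date €3732.40. Insurer: €7792 − €3152.40 = €4639.60.
#3 (€10731): deductible already satisfied, so traveler's share is 30% × €10731 = €3219.30. Cost to traveler: €3219.30. OOP to date €6951.70. Plan pays €10731 − €3219.30 = €7511.70.

€7511.70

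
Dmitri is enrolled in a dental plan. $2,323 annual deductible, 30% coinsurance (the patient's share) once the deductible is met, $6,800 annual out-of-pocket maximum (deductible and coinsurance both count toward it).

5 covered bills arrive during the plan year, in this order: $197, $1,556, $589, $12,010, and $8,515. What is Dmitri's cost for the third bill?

Bill 1, $197: all of it applies to the deductible. Cost to patient: $197. OOP to date $197.
Bill 2, $1,556: all of it applies to the deductible. Patient pays $1,556; OOP now $1,753.
Bill 3, $589: $570 finishes the deductible; $19 goes to coinsurance; coinsurance $19 × 30% = $5.70. Patient pays $575.70; OOP now $2,328.70.

$575.70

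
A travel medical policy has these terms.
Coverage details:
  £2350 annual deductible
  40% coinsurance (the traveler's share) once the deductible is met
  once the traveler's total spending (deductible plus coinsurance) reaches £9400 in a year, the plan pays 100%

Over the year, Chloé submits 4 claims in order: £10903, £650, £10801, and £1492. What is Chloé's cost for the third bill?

£3368.80

Bill 1, £10903: £2350 finishes the deductible; £8553 goes to coinsurance; coinsurance £8553 × 40% = £3421.20. Cost to traveler: £5771.20. OOP to date £5771.20.
Bill 2, £650: 40% coinsurance on £650 = £260. Cost to traveler: £260. OOP to date £6031.20.
Bill 3, £10801: deductible met; 40% of £10801 = £4320.40. Adding that to £6031.20 gives £10351.60, past the £9400 cap; traveler pays only £9400 − £6031.20 = £3368.80.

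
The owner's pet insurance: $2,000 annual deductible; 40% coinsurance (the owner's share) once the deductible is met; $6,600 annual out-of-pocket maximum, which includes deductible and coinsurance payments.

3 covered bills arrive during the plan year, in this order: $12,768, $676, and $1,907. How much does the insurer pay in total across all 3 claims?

$8,751

Bill 1, $12,768: $2,000 to deductible, leaving $10,768; 40% of $10,768 = $4,307.20. Owner pays $6,307.20; OOP now $6,307.20. Insurer: $12,768 − $6,307.20 = $6,460.80.
Bill 2, $676: 40% coinsurance on $676 = $270.40. Cost to owner: $270.40. OOP to date $6,577.60. Plan pays $676 − $270.40 = $405.60.
Bill 3, $1,907: 40% coinsurance on $1,907 = $762.80. Adding that to $6,577.60 gives $7,340.40, past the $6,600 cap; owner pays only $6,600 − $6,577.60 = $22.40. Insurer: $1,907 − $22.40 = $1,884.60.
Insurer total: $6,460.80 + $405.60 + $1,884.60 = $8,751.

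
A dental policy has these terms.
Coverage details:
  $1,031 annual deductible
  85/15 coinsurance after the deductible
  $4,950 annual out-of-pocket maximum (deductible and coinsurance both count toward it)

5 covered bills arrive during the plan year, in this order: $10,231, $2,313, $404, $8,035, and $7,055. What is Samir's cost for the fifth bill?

Bill 1, $10,231: deductible takes $1,031, $9,200 remains; coinsurance $9,200 × 15% = $1,380. Patient pays $2,411; OOP now $2,411.
Bill 2, $2,313: 15% coinsurance on $2,313 = $346.95. Patient owes $346.95 (running OOP $2,757.95).
Bill 3, $404: deductible met; 15% of $404 = $60.60. Patient pays $60.60; OOP now $2,818.55.
Bill 4, $8,035: deductible already satisfied, so patient's share is 15% × $8,035 = $1,205.25. Cost to patient: $1,205.25. OOP to date $4,023.80.
Bill 5, $7,055: deductible met; 15% of $7,055 = $1,058.25. Adding that to $4,023.80 gives $5,082.05, past the $4,950 cap; patient pays only $4,950 − $4,023.80 = $926.20.

$926.20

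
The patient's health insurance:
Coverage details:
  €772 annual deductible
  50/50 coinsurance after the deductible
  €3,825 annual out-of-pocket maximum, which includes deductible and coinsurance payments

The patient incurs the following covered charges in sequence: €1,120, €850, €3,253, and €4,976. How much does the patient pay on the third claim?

Claim 1 (€1,120): deductible takes €772, €348 remains; 50% of €348 = €174. Cost to patient: €946. OOP to date €946.
Claim 2 (€850): deductible already satisfied, so patient's share is 50% × €850 = €425. Cost to patient: €425. OOP to date €1,371.
Claim 3 (€3,253): 50% coinsurance on €3,253 = €1,626.50. Cost to patient: €1,626.50. OOP to date €2,997.50.

€1,626.50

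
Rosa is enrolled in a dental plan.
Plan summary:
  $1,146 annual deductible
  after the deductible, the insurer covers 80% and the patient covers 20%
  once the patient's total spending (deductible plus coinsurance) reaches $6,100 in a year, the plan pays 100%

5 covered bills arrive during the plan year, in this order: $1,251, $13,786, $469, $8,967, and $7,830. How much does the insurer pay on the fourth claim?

$7,173.60

#1 ($1,251): $1,146 to deductible, leaving $105; patient's 20% is $21. Patient pays $1,167; OOP now $1,167. Plan pays $1,251 − $1,167 = $84.
#2 ($13,786): deductible met; 20% of $13,786 = $2,757.20. Cost to patient: $2,757.20. OOP to date $3,924.20. Insurer: $13,786 − $2,757.20 = $11,028.80.
#3 ($469): deductible met; 20% of $469 = $93.80. Patient owes $93.80 (running OOP $4,018). Insurer: $469 − $93.80 = $375.20.
#4 ($8,967): deductible met; 20% of $8,967 = $1,793.40. Patient pays $1,793.40; OOP now $5,811.40. Insurer: $8,967 − $1,793.40 = $7,173.60.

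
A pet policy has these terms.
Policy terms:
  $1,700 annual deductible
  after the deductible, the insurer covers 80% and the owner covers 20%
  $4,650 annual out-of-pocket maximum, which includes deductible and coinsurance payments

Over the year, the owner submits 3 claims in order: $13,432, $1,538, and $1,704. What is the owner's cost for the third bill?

$296

Claim 1 — $13,432: $1,700 to deductible, leaving $11,732; 20% of $11,732 = $2,346.40. Cost to owner: $4,046.40. OOP to date $4,046.40.
Claim 2 — $1,538: 20% coinsurance on $1,538 = $307.60. Owner pays $307.60; OOP now $4,354.
Claim 3 — $1,704: 20% coinsurance on $1,704 = $340.80. OOP would hit $4,694.80 > $4,650, so the cap limits the owner to $4,650 − $4,354 = $296.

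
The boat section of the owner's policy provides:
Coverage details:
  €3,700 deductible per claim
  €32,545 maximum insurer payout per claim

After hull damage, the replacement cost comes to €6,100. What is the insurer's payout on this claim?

€2,400

Subtract the deductible: €6,100 − €3,700 = €2,400.
€2,400 ≤ €32,545, so the limit doesn't bind; insurer pays €2,400.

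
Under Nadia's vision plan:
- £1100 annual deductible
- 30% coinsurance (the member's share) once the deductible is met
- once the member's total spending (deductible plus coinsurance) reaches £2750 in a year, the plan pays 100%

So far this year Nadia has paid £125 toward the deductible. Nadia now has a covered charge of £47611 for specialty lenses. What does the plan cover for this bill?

£44986

Remaining deductible: £1100 − £125 = £975.
The remaining £46636 (= £47611 − £975) moves to coinsurance.
Coinsurance: £46636 × 30% = £13990.80.
Member responsibility before any cap: £975 + £13990.80 = £14965.80.
Adding £14965.80 to the £125 already spent would give £15090.80, which exceeds the £2750 cap; the member pays just £2750 − £125 = £2625.
The insurer covers the remainder: £47611 − £2625 = £44986.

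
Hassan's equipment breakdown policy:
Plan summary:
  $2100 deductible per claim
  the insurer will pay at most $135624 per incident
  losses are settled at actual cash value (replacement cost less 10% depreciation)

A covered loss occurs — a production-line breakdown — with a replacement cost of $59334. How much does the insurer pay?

$51300.60

At 10% depreciation, ACV = $59334 − $5933.40 = $53400.60.
After the deductible, $53400.60 − $2100 = $51300.60 remains.
$51300.60 ≤ $135624, so the limit doesn't bind; insurer pays $51300.60.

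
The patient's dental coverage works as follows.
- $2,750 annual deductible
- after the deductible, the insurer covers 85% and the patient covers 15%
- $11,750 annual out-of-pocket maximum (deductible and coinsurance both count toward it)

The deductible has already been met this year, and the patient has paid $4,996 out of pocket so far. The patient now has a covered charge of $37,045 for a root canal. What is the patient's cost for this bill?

With the deductible met, the entire $37,045 is subject to coinsurance.
15% of $37,045 = $5,556.75 falls to the patient.
Year-to-date out-of-pocket becomes $4,996 + $5,556.75 = $10,552.75, still under the $11,750 maximum, so no cap applies.

$5,556.75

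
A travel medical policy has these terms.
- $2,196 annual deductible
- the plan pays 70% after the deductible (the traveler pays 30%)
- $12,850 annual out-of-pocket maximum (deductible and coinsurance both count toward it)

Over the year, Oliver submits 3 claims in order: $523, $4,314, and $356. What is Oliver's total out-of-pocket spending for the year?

Claim 1 — $523: entire amount goes to the deductible. Traveler owes $523 (running OOP $523).
Claim 2 — $4,314: deductible takes $1,673, $2,641 remains; coinsurance $2,641 × 30% = $792.30. Traveler owes $2,465.30 (running OOP $2,988.30).
Claim 3 — $356: deductible met; 30% of $356 = $106.80. Traveler pays $106.80; OOP now $3,095.10.
Total paid by the traveler: $523 + $2,465.30 + $106.80 = $3,095.10.

$3,095.10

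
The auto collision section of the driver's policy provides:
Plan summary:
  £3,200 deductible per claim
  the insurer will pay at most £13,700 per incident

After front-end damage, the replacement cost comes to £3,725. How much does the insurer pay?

£525

Subtract the deductible: £3,725 − £3,200 = £525.
That's under the £13,700 cap, so the insurer reimburses the full £525.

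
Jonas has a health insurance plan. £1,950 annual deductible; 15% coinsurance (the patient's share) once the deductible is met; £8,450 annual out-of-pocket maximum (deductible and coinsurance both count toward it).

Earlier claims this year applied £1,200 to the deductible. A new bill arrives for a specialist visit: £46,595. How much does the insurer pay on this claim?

£1,200 of the £1,950 deductible is already met, leaving £750.
The remaining £45,845 (= £46,595 − £750) moves to coinsurance.
15% of £45,845 = £6,876.75 falls to the patient.
That puts the patient's cost at £750 + £6,876.75 = £7,626.75 before any cap.
That would bring total out-of-pocket to £8,826.75, past the £8,450 cap. The patient is capped at £8,450 − £1,200 = £7,250 on this claim.
The insurer covers the remainder: £46,595 − £7,250 = £39,345.

£39,345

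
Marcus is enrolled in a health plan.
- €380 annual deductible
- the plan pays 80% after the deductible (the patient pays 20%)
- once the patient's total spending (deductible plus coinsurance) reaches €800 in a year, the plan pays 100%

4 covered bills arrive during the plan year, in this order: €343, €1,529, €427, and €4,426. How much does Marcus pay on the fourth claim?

#1 (€343): all of it applies to the deductible. Cost to patient: €343. OOP to date €343.
#2 (€1,529): deductible takes €37, €1,492 remains; coinsurance €1,492 × 20% = €298.40. Patient owes €335.40 (running OOP €678.40).
#3 (€427): deductible already satisfied, so patient's share is 20% × €427 = €85.40. Cost to patient: €85.40. OOP to date €763.80.
#4 (€4,426): deductible already satisfied, so patient's share is 20% × €4,426 = €885.20. OOP would hit €1,649 > €800, so the cap limits the patient to €800 − €763.80 = €36.20.

€36.20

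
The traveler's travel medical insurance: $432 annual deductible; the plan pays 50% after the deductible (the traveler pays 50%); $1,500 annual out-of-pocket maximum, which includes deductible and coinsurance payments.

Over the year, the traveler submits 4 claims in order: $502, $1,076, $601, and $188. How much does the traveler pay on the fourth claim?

$94

Claim 1 — $502: $432 to deductible, leaving $70; coinsurance $70 × 50% = $35. Traveler pays $467; OOP now $467.
Claim 2 — $1,076: deductible already satisfied, so traveler's share is 50% × $1,076 = $538. Traveler pays $538; OOP now $1,005.
Claim 3 — $601: deductible met; 50% of $601 = $300.50. Traveler pays $300.50; OOP now $1,305.50.
Claim 4 — $188: deductible met; 50% of $188 = $94. Traveler pays $94; OOP now $1,399.50.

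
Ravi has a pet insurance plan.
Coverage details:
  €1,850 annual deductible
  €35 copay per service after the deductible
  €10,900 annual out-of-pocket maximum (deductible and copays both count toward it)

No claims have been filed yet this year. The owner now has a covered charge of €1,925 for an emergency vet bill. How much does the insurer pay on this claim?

€40

Deductible not yet touched, so the first €1,850 of the bill goes to the deductible.
The remaining €75 (= €1,925 − €1,850) moves to the copay.
Copay on this service: €35.
Owner responsibility before any cap: €1,850 + €35 = €1,885.
Total out-of-pocket so far would be €0 + €1,885 = €1,885, below the €10,900 cap — no reduction.
Insurer pays the balance: €1,925 − €1,885 = €40.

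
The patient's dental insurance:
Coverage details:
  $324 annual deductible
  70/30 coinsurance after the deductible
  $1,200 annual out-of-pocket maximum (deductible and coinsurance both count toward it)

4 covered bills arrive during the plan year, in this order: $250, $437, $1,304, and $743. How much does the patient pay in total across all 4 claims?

$1,047

Claim 1 ($250): entire amount goes to the deductible. Cost to patient: $250. OOP to date $250.
Claim 2 ($437): $74 to deductible, leaving $363; patient's 30% is $108.90. Patient pays $182.90; OOP now $432.90.
Claim 3 ($1,304): deductible already satisfied, so patient's share is 30% × $1,304 = $391.20. Patient owes $391.20 (running OOP $824.10).
Claim 4 ($743): deductible met; 30% of $743 = $222.90. Patient owes $222.90 (running OOP $1,047).
Total paid by the patient: $250 + $182.90 + $391.20 + $222.90 = $1,047.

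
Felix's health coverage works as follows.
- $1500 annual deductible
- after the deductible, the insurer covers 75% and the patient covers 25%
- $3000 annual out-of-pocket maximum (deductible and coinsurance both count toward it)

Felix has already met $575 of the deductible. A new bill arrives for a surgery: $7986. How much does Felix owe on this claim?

$2425

Deductible still to meet: $1500 − $575 = $925.
The remaining $7061 (= $7986 − $925) moves to coinsurance.
Coinsurance: $7061 × 25% = $1765.25.
That puts the patient's cost at $925 + $1765.25 = $2690.25 before any cap.
Adding $2690.25 to the $575 already spent would give $3265.25, which exceeds the $3000 cap; the patient pays just $3000 − $575 = $2425.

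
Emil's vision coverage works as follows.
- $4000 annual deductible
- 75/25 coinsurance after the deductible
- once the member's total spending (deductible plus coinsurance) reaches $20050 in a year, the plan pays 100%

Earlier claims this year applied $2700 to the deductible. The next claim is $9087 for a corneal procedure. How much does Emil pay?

$3246.75

Remaining deductible: $4000 − $2700 = $1300.
That leaves $9087 − $1300 = $7787 for coinsurance.
Coinsurance: $7787 × 25% = $1946.75.
Member responsibility before any cap: $1300 + $1946.75 = $3246.75.
Cumulative spending $2700 + $3246.75 = $5946.75 stays under the $20050 maximum.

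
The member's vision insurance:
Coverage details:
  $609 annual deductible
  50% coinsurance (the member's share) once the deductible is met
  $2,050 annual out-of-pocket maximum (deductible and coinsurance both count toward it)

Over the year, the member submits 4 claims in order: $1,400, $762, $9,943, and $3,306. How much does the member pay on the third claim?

$664.50

#1 ($1,400): $609 to deductible, leaving $791; 50% of $791 = $395.50. Member pays $1,004.50; OOP now $1,004.50.
#2 ($762): 50% coinsurance on $762 = $381. Member owes $381 (running OOP $1,385.50).
#3 ($9,943): deductible met; 50% of $9,943 = $4,971.50. That would push OOP to $6,357, over the $2,050 cap, so member pays $2,050 − $1,385.50 = $664.50.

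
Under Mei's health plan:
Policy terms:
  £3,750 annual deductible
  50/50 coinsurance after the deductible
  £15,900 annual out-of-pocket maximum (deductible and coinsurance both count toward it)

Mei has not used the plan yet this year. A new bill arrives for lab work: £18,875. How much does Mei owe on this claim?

The full £3,750 deductible is still open; £3,750 of this bill applies to it.
After the £3,750 deductible portion, £18,875 − £3,750 = £15,125 is subject to coinsurance.
50% of £15,125 = £7,562.50 falls to the patient.
Patient responsibility before any cap: £3,750 + £7,562.50 = £11,312.50.
Cumulative spending £0 + £11,312.50 = £11,312.50 stays under the £15,900 maximum.

£11,312.50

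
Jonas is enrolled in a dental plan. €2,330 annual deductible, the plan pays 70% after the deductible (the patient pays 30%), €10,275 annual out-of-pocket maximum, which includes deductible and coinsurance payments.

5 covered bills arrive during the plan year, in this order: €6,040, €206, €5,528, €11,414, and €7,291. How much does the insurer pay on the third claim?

€3,869.60

Claim 1 — €6,040: €2,330 finishes the deductible; €3,710 goes to coinsurance; 30% of €3,710 = €1,113. Patient owes €3,443 (running OOP €3,443). Plan pays €6,040 − €3,443 = €2,597.
Claim 2 — €206: deductible already satisfied, so patient's share is 30% × €206 = €61.80. Patient pays €61.80; OOP now €3,504.80. Plan pays €206 − €61.80 = €144.20.
Claim 3 — €5,528: 30% coinsurance on €5,528 = €1,658.40. Patient pays €1,658.40; OOP now €5,163.20. Insurer: €5,528 − €1,658.40 = €3,869.60.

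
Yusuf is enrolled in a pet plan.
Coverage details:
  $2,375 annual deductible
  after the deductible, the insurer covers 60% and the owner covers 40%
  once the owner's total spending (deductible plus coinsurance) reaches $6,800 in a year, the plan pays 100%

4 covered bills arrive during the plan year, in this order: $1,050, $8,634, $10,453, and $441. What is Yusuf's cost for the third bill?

Claim 1 ($1,050): entire amount goes to the deductible. Owner owes $1,050 (running OOP $1,050).
Claim 2 ($8,634): $1,325 finishes the deductible; $7,309 goes to coinsurance; 40% of $7,309 = $2,923.60. Cost to owner: $4,248.60. OOP to date $5,298.60.
Claim 3 ($10,453): 40% coinsurance on $10,453 = $4,181.20. OOP would hit $9,479.80 > $6,800, so the cap limits the owner to $6,800 − $5,298.60 = $1,501.40.

$1,501.40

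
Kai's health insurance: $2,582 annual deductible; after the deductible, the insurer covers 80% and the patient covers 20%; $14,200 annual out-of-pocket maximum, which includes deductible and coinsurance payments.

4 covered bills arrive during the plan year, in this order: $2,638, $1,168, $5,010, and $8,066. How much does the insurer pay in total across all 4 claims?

$11,440

#1 ($2,638): $2,582 to deductible, leaving $56; 20% of $56 = $11.20. Patient owes $2,593.20 (running OOP $2,593.20). Insurer: $2,638 − $2,593.20 = $44.80.
#2 ($1,168): 20% coinsurance on $1,168 = $233.60. Patient pays $233.60; OOP now $2,826.80. Insurer: $1,168 − $233.60 = $934.40.
#3 ($5,010): deductible met; 20% of $5,010 = $1,002. Patient owes $1,002 (running OOP $3,828.80). Insurer: $5,010 − $1,002 = $4,008.
#4 ($8,066): deductible met; 20% of $8,066 = $1,613.20. Cost to patient: $1,613.20. OOP to date $5,442. Insurer: $8,066 − $1,613.20 = $6,452.80.
Insurer total = bills − patient's total = $16,882 − $5,442 = $11,440.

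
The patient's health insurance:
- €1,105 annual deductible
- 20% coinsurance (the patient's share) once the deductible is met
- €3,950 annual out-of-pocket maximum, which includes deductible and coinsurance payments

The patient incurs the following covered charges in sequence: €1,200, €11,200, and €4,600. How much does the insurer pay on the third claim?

Bill 1, €1,200: €1,105 to deductible, leaving €95; 20% of €95 = €19. Patient owes €1,124 (running OOP €1,124). Insurer: €1,200 − €1,124 = €76.
Bill 2, €11,200: 20% coinsurance on €11,200 = €2,240. Patient pays €2,240; OOP now €3,364. Plan pays €11,200 − €2,240 = €8,960.
Bill 3, €4,600: deductible met; 20% of €4,600 = €920. That would push OOP to €4,284, over the €3,950 cap, so patient pays €3,950 − €3,364 = €586. Insurer: €4,600 − €586 = €4,014.

€4,014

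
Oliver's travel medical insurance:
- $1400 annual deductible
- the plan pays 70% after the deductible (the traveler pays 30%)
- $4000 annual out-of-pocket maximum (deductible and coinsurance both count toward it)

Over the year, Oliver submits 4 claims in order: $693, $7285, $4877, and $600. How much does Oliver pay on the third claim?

$626.60

Claim 1 — $693: all of it applies to the deductible. Traveler owes $693 (running OOP $693).
Claim 2 — $7285: $707 to deductible, leaving $6578; traveler's 30% is $1973.40. Traveler owes $2680.40 (running OOP $3373.40).
Claim 3 — $4877: 30% coinsurance on $4877 = $1463.10. OOP would hit $4836.50 > $4000, so the cap limits the traveler to $4000 − $3373.40 = $626.60.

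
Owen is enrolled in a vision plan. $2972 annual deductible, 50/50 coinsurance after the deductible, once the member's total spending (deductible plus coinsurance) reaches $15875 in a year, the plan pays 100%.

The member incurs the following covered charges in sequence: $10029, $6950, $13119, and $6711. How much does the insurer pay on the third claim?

$7219.50

Claim 1 ($10029): $2972 to deductible, leaving $7057; coinsurance $7057 × 50% = $3528.50. Member pays $6500.50; OOP now $6500.50. Insurer: $10029 − $6500.50 = $3528.50.
Claim 2 ($6950): deductible already satisfied, so member's share is 50% × $6950 = $3475. Cost to member: $3475. OOP to date $9975.50. Plan pays $6950 − $3475 = $3475.
Claim 3 ($13119): 50% coinsurance on $13119 = $6559.50. OOP would hit $16535 > $15875, so the cap limits the member to $15875 − $9975.50 = $5899.50. Insurer: $13119 − $5899.50 = $7219.50.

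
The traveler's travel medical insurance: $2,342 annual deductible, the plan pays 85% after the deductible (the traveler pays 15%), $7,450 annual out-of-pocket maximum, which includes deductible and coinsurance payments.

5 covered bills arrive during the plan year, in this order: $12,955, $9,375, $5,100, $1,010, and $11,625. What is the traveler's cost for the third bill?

$765

Claim 1 — $12,955: $2,342 finishes the deductible; $10,613 goes to coinsurance; coinsurance $10,613 × 15% = $1,591.95. Traveler pays $3,933.95; OOP now $3,933.95.
Claim 2 — $9,375: deductible met; 15% of $9,375 = $1,406.25. Traveler owes $1,406.25 (running OOP $5,340.20).
Claim 3 — $5,100: deductible met; 15% of $5,100 = $765. Traveler owes $765 (running OOP $6,105.20).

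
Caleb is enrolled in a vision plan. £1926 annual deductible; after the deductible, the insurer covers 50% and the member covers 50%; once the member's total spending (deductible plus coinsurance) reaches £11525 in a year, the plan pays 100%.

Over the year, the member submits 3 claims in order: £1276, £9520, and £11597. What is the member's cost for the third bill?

£5164

#1 (£1276): all of it applies to the deductible. Member pays £1276; OOP now £1276.
#2 (£9520): deductible takes £650, £8870 remains; 50% of £8870 = £4435. Member pays £5085; OOP now £6361.
#3 (£11597): deductible already satisfied, so member's share is 50% × £11597 = £5798.50. OOP would hit £12159.50 > £11525, so the cap limits the member to £11525 − £6361 = £5164.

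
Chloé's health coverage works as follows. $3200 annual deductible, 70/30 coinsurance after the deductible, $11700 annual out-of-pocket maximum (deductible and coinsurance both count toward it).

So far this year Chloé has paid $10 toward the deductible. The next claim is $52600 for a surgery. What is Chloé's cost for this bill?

Deductible still to meet: $3200 − $10 = $3190.
After the $3190 deductible portion, $52600 − $3190 = $49410 is subject to coinsurance.
30% of $49410 = $14823 falls to the patient.
That puts the patient's cost at $3190 + $14823 = $18013 before any cap.
Year-to-date out-of-pocket would reach $10 + $18013 = $18023, above the $11700 maximum, so the patient pays only $11700 − $10 = $11690.

$11690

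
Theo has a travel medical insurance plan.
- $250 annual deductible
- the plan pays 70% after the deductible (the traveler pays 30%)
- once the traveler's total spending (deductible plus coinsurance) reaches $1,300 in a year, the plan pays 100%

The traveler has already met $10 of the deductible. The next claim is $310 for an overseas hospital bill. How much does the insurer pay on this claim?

Remaining deductible: $250 − $10 = $240.
The remaining $70 (= $310 − $240) moves to coinsurance.
Traveler's 30% share of $70 is $21.
That puts the traveler's cost at $240 + $21 = $261 before any cap.
Year-to-date out-of-pocket becomes $10 + $261 = $271, still under the $1,300 maximum, so no cap applies.
The plan picks up $310 − $261 = $49.

$49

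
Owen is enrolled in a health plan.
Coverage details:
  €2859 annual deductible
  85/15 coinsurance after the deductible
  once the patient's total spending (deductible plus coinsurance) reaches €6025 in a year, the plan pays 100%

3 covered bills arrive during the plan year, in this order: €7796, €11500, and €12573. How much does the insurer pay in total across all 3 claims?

€25844

Claim 1 — €7796: €2859 to deductible, leaving €4937; 15% of €4937 = €740.55. Patient owes €3599.55 (running OOP €3599.55). Plan pays €7796 − €3599.55 = €4196.45.
Claim 2 — €11500: deductible met; 15% of €11500 = €1725. Patient pays €1725; OOP now €5324.55. Plan pays €11500 − €1725 = €9775.
Claim 3 — €12573: deductible already satisfied, so patient's share is 15% × €12573 = €1885.95. Adding that to €5324.55 gives €7210.50, past the €6025 cap; patient pays only €6025 − €5324.55 = €700.45. Plan pays €12573 − €700.45 = €11872.55.
Insurer total = bills − patient's total = €31869 − €6025 = €25844.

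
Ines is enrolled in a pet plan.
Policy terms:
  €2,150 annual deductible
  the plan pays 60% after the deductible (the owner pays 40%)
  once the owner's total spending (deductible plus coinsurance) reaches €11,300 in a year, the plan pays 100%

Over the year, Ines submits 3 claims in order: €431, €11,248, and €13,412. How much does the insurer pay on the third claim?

Claim 1 (€431): all of it applies to the deductible. Owner owes €431 (running OOP €431). Plan pays €431 − €431 = €0.
Claim 2 (€11,248): €1,719 finishes the deductible; €9,529 goes to coinsurance; 40% of €9,529 = €3,811.60. Owner owes €5,530.60 (running OOP €5,961.60). Plan pays €11,248 − €5,530.60 = €5,717.40.
Claim 3 (€13,412): deductible already satisfied, so owner's share is 40% × €13,412 = €5,364.80. That would push OOP to €11,326.40, over the €11,300 cap, so owner pays €11,300 − €5,961.60 = €5,338.40. Plan pays €13,412 − €5,338.40 = €8,073.60.

€8,073.60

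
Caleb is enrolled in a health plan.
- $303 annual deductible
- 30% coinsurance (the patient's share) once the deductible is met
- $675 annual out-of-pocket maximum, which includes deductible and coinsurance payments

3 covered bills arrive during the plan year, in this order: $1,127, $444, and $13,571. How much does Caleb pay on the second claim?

#1 ($1,127): $303 to deductible, leaving $824; 30% of $824 = $247.20. Cost to patient: $550.20. OOP to date $550.20.
#2 ($444): deductible already satisfied, so patient's share is 30% × $444 = $133.20. OOP would hit $683.40 > $675, so the cap limits the patient to $675 − $550.20 = $124.80.

$124.80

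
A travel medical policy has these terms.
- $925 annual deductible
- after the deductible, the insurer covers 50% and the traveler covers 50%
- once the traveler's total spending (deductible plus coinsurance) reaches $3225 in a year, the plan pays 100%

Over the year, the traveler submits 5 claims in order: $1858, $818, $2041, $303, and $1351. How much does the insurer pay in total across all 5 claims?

$3146

Bill 1, $1858: $925 finishes the deductible; $933 goes to coinsurance; 50% of $933 = $466.50. Traveler owes $1391.50 (running OOP $1391.50). Insurer: $1858 − $1391.50 = $466.50.
Bill 2, $818: deductible already satisfied, so traveler's share is 50% × $818 = $409. Traveler pays $409; OOP now $1800.50. Plan pays $818 − $409 = $409.
Bill 3, $2041: 50% coinsurance on $2041 = $1020.50. Traveler pays $1020.50; OOP now $2821. Plan pays $2041 − $1020.50 = $1020.50.
Bill 4, $303: deductible met; 50% of $303 = $151.50. Cost to traveler: $151.50. OOP to date $2972.50. Plan pays $303 − $151.50 = $151.50.
Bill 5, $1351: deductible already satisfied, so traveler's share is 50% × $1351 = $675.50. OOP would hit $3648 > $3225, so the cap limits the traveler to $3225 − $2972.50 = $252.50. Plan pays $1351 − $252.50 = $1098.50.
Insurer total: $466.50 + $409 + $1020.50 + $151.50 + $1098.50 = $3146.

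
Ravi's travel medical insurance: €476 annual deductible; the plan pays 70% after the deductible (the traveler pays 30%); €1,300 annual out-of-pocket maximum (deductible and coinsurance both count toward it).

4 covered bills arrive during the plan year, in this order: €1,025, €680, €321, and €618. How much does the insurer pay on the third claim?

€224.70

Claim 1 (€1,025): deductible takes €476, €549 remains; 30% of €549 = €164.70. Traveler pays €640.70; OOP now €640.70. Insurer: €1,025 − €640.70 = €384.30.
Claim 2 (€680): 30% coinsurance on €680 = €204. Cost to traveler: €204. OOP to date €844.70. Plan pays €680 − €204 = €476.
Claim 3 (€321): 30% coinsurance on €321 = €96.30. Cost to traveler: €96.30. OOP to date €941. Insurer: €321 − €96.30 = €224.70.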